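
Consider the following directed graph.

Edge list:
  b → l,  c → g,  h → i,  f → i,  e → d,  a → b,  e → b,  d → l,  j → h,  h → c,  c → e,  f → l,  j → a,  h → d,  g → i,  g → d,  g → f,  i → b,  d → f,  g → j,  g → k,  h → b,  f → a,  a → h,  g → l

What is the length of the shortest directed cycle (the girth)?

4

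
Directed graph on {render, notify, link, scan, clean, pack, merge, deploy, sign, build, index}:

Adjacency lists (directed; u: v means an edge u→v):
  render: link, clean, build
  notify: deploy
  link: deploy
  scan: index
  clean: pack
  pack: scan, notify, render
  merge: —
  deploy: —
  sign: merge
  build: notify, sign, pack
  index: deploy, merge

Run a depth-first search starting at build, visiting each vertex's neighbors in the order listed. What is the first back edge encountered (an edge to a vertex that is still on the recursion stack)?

clean->pack

DFS from build (visiting each vertex's neighbors in the order listed); mark gray on enter, black on exit:
build gray
  notify gray
    deploy gray
    deploy black
  notify black
  sign gray
    merge gray
    merge black
  sign black
  pack gray
    scan gray
      index gray
        index→deploy: deploy black — skip
        index→merge: merge black — skip
      index black
    scan black
    pack→notify: notify black — skip
    render gray
      link gray
        link→deploy: deploy black — skip
      link black
      clean gray
        clean→pack: pack is gray → back edge
First back edge: clean → pack.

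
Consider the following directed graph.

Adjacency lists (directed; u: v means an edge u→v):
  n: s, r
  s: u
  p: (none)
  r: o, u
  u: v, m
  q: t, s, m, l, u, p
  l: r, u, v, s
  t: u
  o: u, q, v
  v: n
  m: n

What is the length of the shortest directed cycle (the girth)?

For each vertex v, BFS finds the shortest path from v back to v.
The shortest such closed walk is q → l → r → o → q, length 4.

4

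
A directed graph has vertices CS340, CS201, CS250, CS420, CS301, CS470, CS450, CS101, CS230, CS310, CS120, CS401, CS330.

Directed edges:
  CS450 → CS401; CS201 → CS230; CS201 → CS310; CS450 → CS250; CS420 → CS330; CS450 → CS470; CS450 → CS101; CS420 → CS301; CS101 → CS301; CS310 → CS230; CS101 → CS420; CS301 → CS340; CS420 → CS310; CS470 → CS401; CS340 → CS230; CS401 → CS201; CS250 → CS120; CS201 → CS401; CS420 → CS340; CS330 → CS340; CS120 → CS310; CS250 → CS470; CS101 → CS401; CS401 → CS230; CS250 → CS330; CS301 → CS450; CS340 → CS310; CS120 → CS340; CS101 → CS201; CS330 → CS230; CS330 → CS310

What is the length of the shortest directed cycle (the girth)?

For each vertex v, BFS finds the shortest path from v back to v.
The shortest such closed walk is CS201 → CS401 → CS201, length 2.

2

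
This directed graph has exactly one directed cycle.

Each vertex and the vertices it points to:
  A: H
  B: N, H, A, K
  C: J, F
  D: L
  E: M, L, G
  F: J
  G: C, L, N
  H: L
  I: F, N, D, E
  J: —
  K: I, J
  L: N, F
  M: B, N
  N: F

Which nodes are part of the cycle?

B, E, I, K, M

DFS with gray/black marking from B:
B gray
  N gray
    F gray
      J gray
      J black
    F black
  N black
  H gray
    L gray
      L→N: N black — skip
      L→F: F black — skip
    L black
  H black
  A gray
    A→H: H black — skip
  A black
  K gray
    I gray
      I→F: F black — skip
      I→N: N black — skip
      D gray
        D→L: L black — skip
      D black
      E gray
        M gray
          M→B: B is gray → back edge
Back edge closes the cycle B → K → I → E → M → B; its vertices are {B, E, I, K, M}.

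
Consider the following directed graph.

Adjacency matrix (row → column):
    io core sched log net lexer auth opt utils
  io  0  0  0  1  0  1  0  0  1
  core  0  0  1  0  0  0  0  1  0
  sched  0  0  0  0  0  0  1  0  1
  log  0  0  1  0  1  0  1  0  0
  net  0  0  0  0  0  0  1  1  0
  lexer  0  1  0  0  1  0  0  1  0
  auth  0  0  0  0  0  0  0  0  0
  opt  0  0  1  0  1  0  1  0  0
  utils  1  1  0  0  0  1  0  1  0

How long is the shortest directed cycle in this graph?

2

For each vertex v, BFS finds the shortest path from v back to v.
The shortest such closed walk is io → utils → io, length 2.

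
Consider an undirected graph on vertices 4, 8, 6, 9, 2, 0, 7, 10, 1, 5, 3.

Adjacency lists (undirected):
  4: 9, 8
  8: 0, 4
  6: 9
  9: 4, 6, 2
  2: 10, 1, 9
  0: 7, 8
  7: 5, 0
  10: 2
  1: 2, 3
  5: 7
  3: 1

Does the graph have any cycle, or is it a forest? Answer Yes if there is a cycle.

No

DFS, tracking each vertex's parent; an edge to a visited non-parent vertex closes a cycle.
Start from 2:
visit 2 (parent –)
  visit 10 (parent 2)
    10–2: parent, skip
  visit 1 (parent 2)
    1–2: parent, skip
    visit 3 (parent 1)
      3–1: parent, skip
  visit 9 (parent 2)
    visit 4 (parent 9)
      4–9: parent, skip
      visit 8 (parent 4)
        visit 0 (parent 8)
          visit 7 (parent 0)
            visit 5 (parent 7)
              5–7: parent, skip
            7–0: parent, skip
          0–8: parent, skip
        8–4: parent, skip
    visit 6 (parent 9)
      6–9: parent, skip
    9–2: parent, skip
No non-parent visited neighbor found — the graph is a forest.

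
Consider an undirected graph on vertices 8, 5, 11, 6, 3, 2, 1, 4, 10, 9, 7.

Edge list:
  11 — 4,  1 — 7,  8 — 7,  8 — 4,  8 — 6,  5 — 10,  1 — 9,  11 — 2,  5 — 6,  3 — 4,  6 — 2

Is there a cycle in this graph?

Yes

DFS, tracking each vertex's parent; an edge to a visited non-parent vertex closes a cycle.
Start from 8:
visit 8 (parent –)
  visit 7 (parent 8)
    7–8: parent, skip
    visit 1 (parent 7)
      1–7: parent, skip
      visit 9 (parent 1)
        9–1: parent, skip
  visit 4 (parent 8)
    visit 3 (parent 4)
      3–4: parent, skip
    4–8: parent, skip
    visit 11 (parent 4)
      visit 2 (parent 11)
        2–11: parent, skip
        visit 6 (parent 2)
          6–2: parent, skip
          visit 5 (parent 6)
            5–6: parent, skip
            visit 10 (parent 5)
              10–5: parent, skip
          6–8: 8 visited and ≠ parent → cycle
Cycle: 8 – 4 – 11 – 2 – 6 – 8.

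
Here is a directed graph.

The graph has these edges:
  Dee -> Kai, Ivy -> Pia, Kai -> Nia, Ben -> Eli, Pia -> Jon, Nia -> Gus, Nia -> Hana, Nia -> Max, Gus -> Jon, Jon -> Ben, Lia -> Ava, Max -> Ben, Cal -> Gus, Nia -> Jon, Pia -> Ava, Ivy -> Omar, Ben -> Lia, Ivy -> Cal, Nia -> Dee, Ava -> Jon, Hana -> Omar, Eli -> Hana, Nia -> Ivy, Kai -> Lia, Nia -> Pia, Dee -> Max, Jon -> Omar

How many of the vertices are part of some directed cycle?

A vertex is on a directed cycle iff it belongs to a strongly connected component of size ≥ 2 (or has a self-loop).
The vertices on cycles are {Ava, Ben, Dee, Jon, Kai, Lia, Nia} — 7 in total.

7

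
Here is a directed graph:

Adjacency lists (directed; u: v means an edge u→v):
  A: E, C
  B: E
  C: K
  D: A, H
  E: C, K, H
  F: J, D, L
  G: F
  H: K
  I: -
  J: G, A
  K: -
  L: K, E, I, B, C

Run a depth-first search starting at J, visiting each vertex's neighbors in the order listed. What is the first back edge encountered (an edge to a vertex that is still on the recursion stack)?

DFS from J (visiting each vertex's neighbors in the order listed); mark gray on enter, black on exit:
J gray
  G gray
    F gray
      F→J: J is gray → back edge
First back edge: F → J.

F->J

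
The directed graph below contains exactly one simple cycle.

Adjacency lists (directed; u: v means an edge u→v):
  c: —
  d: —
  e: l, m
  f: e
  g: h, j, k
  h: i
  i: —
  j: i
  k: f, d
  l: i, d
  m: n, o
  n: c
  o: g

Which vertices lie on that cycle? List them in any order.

e, f, g, k, m, o

DFS with gray/black marking from f:
f gray
  e gray
    l gray
      i gray
      i black
      d gray
      d black
    l black
    m gray
      n gray
        c gray
        c black
      n black
      o gray
        g gray
          h gray
            h→i: i black — skip
          h black
          j gray
            j→i: i black — skip
          j black
          k gray
            k→f: f is gray → back edge
Back edge closes the cycle f → e → m → o → g → k → f; its vertices are {e, f, g, k, m, o}.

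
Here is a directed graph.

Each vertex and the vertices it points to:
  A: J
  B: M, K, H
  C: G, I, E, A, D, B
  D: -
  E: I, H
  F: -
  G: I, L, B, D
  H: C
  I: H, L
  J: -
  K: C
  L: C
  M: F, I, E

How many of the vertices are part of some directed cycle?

A vertex is on a directed cycle iff it belongs to a strongly connected component of size ≥ 2 (or has a self-loop).
The vertices on cycles are {B, C, E, G, H, I, K, L, M} — 9 in total.

9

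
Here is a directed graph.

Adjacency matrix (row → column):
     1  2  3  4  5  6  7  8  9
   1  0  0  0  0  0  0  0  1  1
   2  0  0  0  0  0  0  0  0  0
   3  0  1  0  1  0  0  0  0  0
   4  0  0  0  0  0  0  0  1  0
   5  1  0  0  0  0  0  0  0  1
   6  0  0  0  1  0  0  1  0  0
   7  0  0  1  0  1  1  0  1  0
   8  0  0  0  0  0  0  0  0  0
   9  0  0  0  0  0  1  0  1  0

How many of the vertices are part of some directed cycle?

A vertex is on a directed cycle iff it belongs to a strongly connected component of size ≥ 2 (or has a self-loop).
The vertices on cycles are {1, 5, 6, 7, 9} — 5 in total.

5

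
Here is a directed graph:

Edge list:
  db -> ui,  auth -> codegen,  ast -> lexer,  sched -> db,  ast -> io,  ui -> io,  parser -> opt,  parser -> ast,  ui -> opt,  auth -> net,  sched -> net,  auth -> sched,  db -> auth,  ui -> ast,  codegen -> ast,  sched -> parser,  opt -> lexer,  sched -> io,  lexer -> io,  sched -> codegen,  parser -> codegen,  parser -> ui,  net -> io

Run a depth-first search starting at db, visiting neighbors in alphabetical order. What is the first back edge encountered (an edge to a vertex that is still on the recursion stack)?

sched→db

DFS from db (visiting neighbors in alphabetical order); mark gray on enter, black on exit:
db gray
  auth gray
    codegen gray
      ast gray
        io gray
        io black
        lexer gray
          lexer→io: io black — skip
        lexer black
      ast black
    codegen black
    net gray
      net→io: io black — skip
    net black
    sched gray
      sched→codegen: codegen black — skip
      sched→db: db is gray → back edge
First back edge: sched → db.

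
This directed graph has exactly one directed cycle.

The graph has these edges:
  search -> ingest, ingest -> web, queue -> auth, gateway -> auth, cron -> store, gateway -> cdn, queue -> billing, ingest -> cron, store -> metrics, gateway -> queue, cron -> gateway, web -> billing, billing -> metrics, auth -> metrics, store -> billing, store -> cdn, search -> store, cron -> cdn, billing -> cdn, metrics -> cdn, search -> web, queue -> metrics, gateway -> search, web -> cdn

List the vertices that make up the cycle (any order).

DFS with gray/black marking from gateway:
gateway gray
  cdn gray
  cdn black
  search gray
    ingest gray
      web gray
        web→cdn: cdn black — skip
        billing gray
          billing→cdn: cdn black — skip
          metrics gray
            metrics→cdn: cdn black — skip
          metrics black
        billing black
      web black
      cron gray
        cron→cdn: cdn black — skip
        cron→gateway: gateway is gray → back edge
Back edge closes the cycle gateway → search → ingest → cron → gateway; its vertices are {cron, ingest, search, gateway}.

cron, ingest, search, gateway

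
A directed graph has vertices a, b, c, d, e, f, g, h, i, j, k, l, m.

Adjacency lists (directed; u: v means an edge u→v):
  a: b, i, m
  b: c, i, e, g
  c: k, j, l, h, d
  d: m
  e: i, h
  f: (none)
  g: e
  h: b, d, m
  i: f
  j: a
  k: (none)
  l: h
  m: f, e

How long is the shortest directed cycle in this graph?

3

For each vertex v, BFS finds the shortest path from v back to v.
The shortest such closed walk is c → h → b → c, length 3.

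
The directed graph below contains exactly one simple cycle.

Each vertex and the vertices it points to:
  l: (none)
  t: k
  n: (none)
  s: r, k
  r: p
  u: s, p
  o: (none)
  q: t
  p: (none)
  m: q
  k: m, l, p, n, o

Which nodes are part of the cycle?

DFS with gray/black marking from k:
k gray
  m gray
    q gray
      t gray
        t→k: k is gray → back edge
Back edge closes the cycle k → m → q → t → k; its vertices are {k, m, q, t}.

k, m, q, t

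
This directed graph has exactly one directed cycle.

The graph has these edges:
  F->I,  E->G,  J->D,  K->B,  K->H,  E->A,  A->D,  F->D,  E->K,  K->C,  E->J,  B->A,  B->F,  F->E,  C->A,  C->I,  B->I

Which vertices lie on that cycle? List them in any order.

DFS with gray/black marking from K:
K gray
  B gray
    F gray
      D gray
      D black
      E gray
        A gray
          A→D: D black — skip
        A black
        G gray
        G black
        J gray
          J→D: D black — skip
        J black
        E→K: K is gray → back edge
Back edge closes the cycle K → B → F → E → K; its vertices are {B, E, F, K}.

B, E, F, K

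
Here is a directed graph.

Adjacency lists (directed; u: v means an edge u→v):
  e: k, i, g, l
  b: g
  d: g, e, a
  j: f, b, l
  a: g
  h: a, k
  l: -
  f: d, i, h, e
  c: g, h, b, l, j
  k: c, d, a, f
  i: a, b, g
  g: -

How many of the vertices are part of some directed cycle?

A vertex is on a directed cycle iff it belongs to a strongly connected component of size ≥ 2 (or has a self-loop).
The vertices on cycles are {c, d, e, f, h, j, k} — 7 in total.

7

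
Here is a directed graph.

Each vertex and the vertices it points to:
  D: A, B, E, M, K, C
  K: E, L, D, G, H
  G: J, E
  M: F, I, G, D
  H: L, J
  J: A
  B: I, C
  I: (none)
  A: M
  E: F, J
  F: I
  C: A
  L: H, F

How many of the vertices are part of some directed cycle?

A vertex is on a directed cycle iff it belongs to a strongly connected component of size ≥ 2 (or has a self-loop).
The vertices on cycles are {A, B, C, D, E, G, H, J, K, L, M} — 11 in total.

11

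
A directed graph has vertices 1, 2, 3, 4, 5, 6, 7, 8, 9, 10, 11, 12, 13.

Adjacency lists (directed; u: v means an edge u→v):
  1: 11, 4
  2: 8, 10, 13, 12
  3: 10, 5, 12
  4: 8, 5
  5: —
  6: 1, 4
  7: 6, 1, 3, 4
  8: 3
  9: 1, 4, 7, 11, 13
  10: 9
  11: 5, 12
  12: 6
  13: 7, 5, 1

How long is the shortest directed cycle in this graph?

4

For each vertex v, BFS finds the shortest path from v back to v.
The shortest such closed walk is 10 → 9 → 7 → 3 → 10, length 4.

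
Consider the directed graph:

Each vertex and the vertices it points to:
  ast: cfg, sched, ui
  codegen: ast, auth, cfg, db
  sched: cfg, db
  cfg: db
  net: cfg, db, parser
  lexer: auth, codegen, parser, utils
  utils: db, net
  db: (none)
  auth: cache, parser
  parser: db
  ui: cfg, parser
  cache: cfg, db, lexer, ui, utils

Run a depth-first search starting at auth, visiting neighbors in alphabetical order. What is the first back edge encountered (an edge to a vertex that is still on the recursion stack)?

DFS from auth (visiting neighbors in alphabetical order); mark gray on enter, black on exit:
auth gray
  cache gray
    cfg gray
      db gray
      db black
    cfg black
    cache→db: db black — skip
    lexer gray
      lexer→auth: auth is gray → back edge
First back edge: lexer → auth.

lexer→auth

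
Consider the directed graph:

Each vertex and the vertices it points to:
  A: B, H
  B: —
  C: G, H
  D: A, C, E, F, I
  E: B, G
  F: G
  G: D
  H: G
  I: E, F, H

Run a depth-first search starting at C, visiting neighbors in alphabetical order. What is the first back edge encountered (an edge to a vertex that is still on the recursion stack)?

DFS from C (visiting neighbors in alphabetical order); mark gray on enter, black on exit:
C gray
  G gray
    D gray
      A gray
        B gray
        B black
        H gray
          H→G: G is gray → back edge
First back edge: H → G.

H->G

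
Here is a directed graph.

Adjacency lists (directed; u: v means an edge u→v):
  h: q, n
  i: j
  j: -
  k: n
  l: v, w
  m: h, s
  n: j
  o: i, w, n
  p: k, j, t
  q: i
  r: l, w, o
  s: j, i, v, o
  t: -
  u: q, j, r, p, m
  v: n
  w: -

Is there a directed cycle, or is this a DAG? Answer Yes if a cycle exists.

No

DFS with white/gray/black marking, starting from t:
t gray
t black
h gray
  q gray
    i gray
      j gray
      j black
    i black
  q black
  n gray
    n→j: j black — skip
  n black
h black
k gray
  k→n: n black — skip
k black
l gray
  v gray
    v→n: n black — skip
  v black
  w gray
  w black
l black
m gray
  m→h: h black — skip
  s gray
    s→j: j black — skip
    s→i: i black — skip
    s→v: v black — skip
    o gray
      o→i: i black — skip
      o→w: w black — skip
      o→n: n black — skip
    o black
  s black
m black
p gray
  p→k: k black — skip
  p→j: j black — skip
  p→t: t black — skip
p black
r gray
  r→l: l black — skip
  r→w: w black — skip
  r→o: o black — skip
r black
u gray
  u→q: q black — skip
  u→j: j black — skip
  u→r: r black — skip
  u→p: p black — skip
  u→m: m black — skip
u black
Every edge goes to a white or black vertex — no back edge, so the graph is acyclic.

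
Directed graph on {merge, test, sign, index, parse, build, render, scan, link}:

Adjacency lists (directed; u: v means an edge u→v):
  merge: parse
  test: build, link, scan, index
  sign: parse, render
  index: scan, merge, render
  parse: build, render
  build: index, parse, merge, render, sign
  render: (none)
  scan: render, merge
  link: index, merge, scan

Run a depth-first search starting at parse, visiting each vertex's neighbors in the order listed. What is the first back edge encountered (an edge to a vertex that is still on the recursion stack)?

merge→parse

DFS from parse (visiting each vertex's neighbors in the order listed); mark gray on enter, black on exit:
parse gray
  build gray
    index gray
      scan gray
        render gray
        render black
        merge gray
          merge→parse: parse is gray → back edge
First back edge: merge → parse.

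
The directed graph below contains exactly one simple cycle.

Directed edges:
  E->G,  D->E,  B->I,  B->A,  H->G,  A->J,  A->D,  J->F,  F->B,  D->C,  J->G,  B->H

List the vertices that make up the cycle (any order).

A, B, F, J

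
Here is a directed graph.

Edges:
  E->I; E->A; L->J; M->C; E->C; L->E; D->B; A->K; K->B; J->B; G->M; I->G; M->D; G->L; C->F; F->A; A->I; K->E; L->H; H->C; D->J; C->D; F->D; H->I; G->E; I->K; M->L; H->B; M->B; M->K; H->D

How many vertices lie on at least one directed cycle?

A vertex is on a directed cycle iff it belongs to a strongly connected component of size ≥ 2 (or has a self-loop).
The vertices on cycles are {A, C, E, F, G, H, I, K, L, M} — 10 in total.

10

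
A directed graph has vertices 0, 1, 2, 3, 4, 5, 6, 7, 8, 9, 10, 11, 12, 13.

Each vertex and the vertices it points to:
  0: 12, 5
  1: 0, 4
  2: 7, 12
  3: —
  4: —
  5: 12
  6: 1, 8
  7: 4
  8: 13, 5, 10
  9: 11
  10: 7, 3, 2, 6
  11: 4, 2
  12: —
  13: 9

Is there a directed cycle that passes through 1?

1 lies on a cycle iff there is a path from 1 back to itself.
Exploring from 1, it never reaches itself; equivalently, its strongly connected component is a singleton.

No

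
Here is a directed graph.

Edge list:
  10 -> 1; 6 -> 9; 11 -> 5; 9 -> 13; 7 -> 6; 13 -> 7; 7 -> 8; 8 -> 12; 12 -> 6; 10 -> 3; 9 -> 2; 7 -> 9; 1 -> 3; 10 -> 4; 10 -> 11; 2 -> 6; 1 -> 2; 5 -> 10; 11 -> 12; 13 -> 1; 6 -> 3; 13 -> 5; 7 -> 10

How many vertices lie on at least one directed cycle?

11

A vertex is on a directed cycle iff it belongs to a strongly connected component of size ≥ 2 (or has a self-loop).
The vertices on cycles are {1, 2, 5, 6, 7, 8, 9, 10, 11, 12, 13} — 11 in total.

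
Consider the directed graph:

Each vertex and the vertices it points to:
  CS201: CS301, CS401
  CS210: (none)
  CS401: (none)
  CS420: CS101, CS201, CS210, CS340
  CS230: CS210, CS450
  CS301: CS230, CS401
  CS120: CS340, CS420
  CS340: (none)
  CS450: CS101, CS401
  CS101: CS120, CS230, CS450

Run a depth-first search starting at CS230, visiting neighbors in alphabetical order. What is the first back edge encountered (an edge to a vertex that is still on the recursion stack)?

DFS from CS230 (visiting neighbors in alphabetical order); mark gray on enter, black on exit:
CS230 gray
  CS210 gray
  CS210 black
  CS450 gray
    CS101 gray
      CS120 gray
        CS340 gray
        CS340 black
        CS420 gray
          CS420→CS101: CS101 is gray → back edge
First back edge: CS420 → CS101.

CS420->CS101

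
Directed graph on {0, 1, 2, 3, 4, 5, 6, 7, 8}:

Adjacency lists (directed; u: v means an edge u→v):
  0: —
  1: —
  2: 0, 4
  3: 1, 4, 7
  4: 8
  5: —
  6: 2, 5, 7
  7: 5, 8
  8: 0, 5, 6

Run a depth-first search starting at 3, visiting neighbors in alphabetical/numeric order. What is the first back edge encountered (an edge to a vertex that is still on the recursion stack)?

DFS from 3 (visiting neighbors in alphabetical/numeric order); mark gray on enter, black on exit:
3 gray
  1 gray
  1 black
  4 gray
    8 gray
      0 gray
      0 black
      5 gray
      5 black
      6 gray
        2 gray
          2→0: 0 black — skip
          2→4: 4 is gray → back edge
First back edge: 2 → 4.

2→4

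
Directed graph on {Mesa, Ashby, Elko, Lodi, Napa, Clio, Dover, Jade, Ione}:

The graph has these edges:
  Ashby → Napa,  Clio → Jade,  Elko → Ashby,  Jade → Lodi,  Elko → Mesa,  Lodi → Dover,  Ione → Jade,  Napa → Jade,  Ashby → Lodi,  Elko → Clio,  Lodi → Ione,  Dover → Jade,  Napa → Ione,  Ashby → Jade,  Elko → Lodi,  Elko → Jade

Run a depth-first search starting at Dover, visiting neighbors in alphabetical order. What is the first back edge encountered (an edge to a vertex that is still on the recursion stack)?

Lodi→Dover

DFS from Dover (visiting neighbors in alphabetical order); mark gray on enter, black on exit:
Dover gray
  Jade gray
    Lodi gray
      Lodi→Dover: Dover is gray → back edge
First back edge: Lodi → Dover.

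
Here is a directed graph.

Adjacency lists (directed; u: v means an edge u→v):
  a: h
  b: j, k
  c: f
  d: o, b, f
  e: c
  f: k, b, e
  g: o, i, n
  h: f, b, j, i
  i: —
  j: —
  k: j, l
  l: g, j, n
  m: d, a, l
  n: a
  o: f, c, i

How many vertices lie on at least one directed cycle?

11

A vertex is on a directed cycle iff it belongs to a strongly connected component of size ≥ 2 (or has a self-loop).
The vertices on cycles are {a, b, c, e, f, g, h, k, l, n, o} — 11 in total.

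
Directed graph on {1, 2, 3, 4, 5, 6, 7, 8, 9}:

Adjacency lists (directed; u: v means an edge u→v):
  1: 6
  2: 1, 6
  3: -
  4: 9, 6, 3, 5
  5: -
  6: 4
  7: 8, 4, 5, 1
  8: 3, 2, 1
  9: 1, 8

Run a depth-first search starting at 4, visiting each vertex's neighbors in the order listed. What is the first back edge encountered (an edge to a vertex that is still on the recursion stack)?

DFS from 4 (visiting each vertex's neighbors in the order listed); mark gray on enter, black on exit:
4 gray
  9 gray
    1 gray
      6 gray
        6→4: 4 is gray → back edge
First back edge: 6 → 4.

6→4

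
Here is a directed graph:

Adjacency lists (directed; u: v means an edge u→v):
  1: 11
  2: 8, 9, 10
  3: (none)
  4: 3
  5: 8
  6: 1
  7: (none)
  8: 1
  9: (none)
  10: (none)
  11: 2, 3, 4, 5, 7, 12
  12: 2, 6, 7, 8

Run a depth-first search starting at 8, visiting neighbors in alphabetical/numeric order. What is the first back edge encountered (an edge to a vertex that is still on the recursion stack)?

DFS from 8 (visiting neighbors in alphabetical/numeric order); mark gray on enter, black on exit:
8 gray
  1 gray
    11 gray
      2 gray
        2→8: 8 is gray → back edge
First back edge: 2 → 8.

2→8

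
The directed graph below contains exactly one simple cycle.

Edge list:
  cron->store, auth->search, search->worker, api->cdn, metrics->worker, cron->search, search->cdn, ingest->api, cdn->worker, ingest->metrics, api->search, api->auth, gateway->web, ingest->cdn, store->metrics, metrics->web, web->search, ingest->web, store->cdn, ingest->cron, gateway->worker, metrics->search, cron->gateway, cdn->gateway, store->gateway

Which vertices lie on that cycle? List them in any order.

cdn, web, search, gateway

DFS with gray/black marking from gateway:
gateway gray
  worker gray
  worker black
  web gray
    search gray
      search→worker: worker black — skip
      cdn gray
        cdn→gateway: gateway is gray → back edge
Back edge closes the cycle gateway → web → search → cdn → gateway; its vertices are {cdn, web, search, gateway}.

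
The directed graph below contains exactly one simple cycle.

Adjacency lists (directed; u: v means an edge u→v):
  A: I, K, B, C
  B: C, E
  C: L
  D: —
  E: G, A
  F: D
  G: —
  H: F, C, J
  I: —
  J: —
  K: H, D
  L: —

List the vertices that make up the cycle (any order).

A, B, E

DFS with gray/black marking from A:
A gray
  I gray
  I black
  K gray
    H gray
      F gray
        D gray
        D black
      F black
      C gray
        L gray
        L black
      C black
      J gray
      J black
    H black
    K→D: D black — skip
  K black
  B gray
    B→C: C black — skip
    E gray
      G gray
      G black
      E→A: A is gray → back edge
Back edge closes the cycle A → B → E → A; its vertices are {A, B, E}.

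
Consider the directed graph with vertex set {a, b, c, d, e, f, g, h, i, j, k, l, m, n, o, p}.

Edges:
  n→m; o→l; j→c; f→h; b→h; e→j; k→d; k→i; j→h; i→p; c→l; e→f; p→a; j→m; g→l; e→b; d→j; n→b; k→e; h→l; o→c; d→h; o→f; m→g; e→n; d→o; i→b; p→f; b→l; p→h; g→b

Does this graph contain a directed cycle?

No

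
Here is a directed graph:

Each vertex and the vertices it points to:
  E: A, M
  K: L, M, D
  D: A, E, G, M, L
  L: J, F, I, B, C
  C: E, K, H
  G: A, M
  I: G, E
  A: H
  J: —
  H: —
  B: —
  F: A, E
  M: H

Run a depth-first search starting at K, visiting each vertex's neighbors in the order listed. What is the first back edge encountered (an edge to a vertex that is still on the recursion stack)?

DFS from K (visiting each vertex's neighbors in the order listed); mark gray on enter, black on exit:
K gray
  L gray
    J gray
    J black
    F gray
      A gray
        H gray
        H black
      A black
      E gray
        E→A: A black — skip
        M gray
          M→H: H black — skip
        M black
      E black
    F black
    I gray
      G gray
        G→A: A black — skip
        G→M: M black — skip
      G black
      I→E: E black — skip
    I black
    B gray
    B black
    C gray
      C→E: E black — skip
      C→K: K is gray → back edge
First back edge: C → K.

C→K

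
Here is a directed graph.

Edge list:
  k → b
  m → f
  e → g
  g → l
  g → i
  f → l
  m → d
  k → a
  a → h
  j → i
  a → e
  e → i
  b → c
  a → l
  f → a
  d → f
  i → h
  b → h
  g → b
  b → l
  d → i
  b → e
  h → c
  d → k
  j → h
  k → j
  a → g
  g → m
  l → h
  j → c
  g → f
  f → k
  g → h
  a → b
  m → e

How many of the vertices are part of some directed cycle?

A vertex is on a directed cycle iff it belongs to a strongly connected component of size ≥ 2 (or has a self-loop).
The vertices on cycles are {a, b, d, e, f, g, k, m} — 8 in total.

8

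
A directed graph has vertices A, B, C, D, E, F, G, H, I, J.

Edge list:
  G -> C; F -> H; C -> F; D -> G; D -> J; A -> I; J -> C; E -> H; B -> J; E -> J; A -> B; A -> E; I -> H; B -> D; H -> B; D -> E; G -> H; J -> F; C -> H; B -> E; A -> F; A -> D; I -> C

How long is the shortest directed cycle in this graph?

For each vertex v, BFS finds the shortest path from v back to v.
The shortest such closed walk is E → H → B → E, length 3.

3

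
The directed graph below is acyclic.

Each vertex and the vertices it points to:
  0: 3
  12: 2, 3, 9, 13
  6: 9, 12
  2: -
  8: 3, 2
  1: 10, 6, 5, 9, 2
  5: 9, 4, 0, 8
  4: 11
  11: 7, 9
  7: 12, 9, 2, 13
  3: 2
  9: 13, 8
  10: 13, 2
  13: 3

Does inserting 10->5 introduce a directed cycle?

Adding 10→5 creates a cycle iff 5 can already reach 10.
Explore from 5: no path reaches 10. The graph stays acyclic.

No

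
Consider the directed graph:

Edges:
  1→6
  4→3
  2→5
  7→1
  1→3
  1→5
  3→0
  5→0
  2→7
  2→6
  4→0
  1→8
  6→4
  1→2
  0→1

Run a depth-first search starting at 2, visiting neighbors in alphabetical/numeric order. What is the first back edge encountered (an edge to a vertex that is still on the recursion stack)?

DFS from 2 (visiting neighbors in alphabetical/numeric order); mark gray on enter, black on exit:
2 gray
  5 gray
    0 gray
      1 gray
        1→2: 2 is gray → back edge
First back edge: 1 → 2.

1->2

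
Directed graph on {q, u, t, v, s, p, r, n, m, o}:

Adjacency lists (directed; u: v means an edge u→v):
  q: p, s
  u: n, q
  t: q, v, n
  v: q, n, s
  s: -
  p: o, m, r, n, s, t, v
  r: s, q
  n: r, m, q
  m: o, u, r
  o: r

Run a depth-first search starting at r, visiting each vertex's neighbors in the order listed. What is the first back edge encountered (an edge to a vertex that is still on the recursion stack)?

o->r

DFS from r (visiting each vertex's neighbors in the order listed); mark gray on enter, black on exit:
r gray
  s gray
  s black
  q gray
    p gray
      o gray
        o→r: r is gray → back edge
First back edge: o → r.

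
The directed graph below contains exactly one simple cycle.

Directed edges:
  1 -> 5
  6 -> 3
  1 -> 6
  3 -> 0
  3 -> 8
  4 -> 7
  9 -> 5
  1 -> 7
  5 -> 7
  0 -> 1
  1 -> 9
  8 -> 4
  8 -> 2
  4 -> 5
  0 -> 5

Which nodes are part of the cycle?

DFS with gray/black marking from 3:
3 gray
  8 gray
    4 gray
      7 gray
      7 black
      5 gray
        5→7: 7 black — skip
      5 black
    4 black
    2 gray
    2 black
  8 black
  0 gray
    1 gray
      1→5: 5 black — skip
      9 gray
        9→5: 5 black — skip
      9 black
      6 gray
        6→3: 3 is gray → back edge
Back edge closes the cycle 3 → 0 → 1 → 6 → 3; its vertices are {0, 1, 3, 6}.

0, 1, 3, 6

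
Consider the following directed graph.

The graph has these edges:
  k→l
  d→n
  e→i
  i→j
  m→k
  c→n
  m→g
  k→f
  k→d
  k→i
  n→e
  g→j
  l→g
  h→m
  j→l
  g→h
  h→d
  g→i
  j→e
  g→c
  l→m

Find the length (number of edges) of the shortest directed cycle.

3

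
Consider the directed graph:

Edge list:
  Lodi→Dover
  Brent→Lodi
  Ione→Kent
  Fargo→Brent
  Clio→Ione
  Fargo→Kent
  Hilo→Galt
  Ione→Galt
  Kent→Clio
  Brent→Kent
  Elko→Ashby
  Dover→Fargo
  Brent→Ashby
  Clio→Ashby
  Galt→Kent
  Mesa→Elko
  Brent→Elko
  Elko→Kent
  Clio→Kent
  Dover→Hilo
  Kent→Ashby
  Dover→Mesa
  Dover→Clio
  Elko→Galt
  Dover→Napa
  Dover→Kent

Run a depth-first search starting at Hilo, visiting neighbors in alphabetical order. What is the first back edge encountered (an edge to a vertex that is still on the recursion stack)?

Ione→Galt

DFS from Hilo (visiting neighbors in alphabetical order); mark gray on enter, black on exit:
Hilo gray
  Galt gray
    Kent gray
      Ashby gray
      Ashby black
      Clio gray
        Clio→Ashby: Ashby black — skip
        Ione gray
          Ione→Galt: Galt is gray → back edge
First back edge: Ione → Galt.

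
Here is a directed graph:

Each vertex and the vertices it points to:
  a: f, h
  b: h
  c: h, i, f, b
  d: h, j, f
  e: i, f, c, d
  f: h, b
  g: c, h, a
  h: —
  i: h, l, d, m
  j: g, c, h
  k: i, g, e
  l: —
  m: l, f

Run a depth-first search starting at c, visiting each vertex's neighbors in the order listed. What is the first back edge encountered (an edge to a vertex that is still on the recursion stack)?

g→c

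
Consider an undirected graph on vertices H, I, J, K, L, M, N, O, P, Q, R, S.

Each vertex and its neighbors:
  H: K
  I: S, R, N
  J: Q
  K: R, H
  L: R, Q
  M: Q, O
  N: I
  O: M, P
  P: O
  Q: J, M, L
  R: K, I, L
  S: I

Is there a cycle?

DFS, tracking each vertex's parent; an edge to a visited non-parent vertex closes a cycle.
Start from R:
visit R (parent –)
  visit K (parent R)
    K–R: parent, skip
    visit H (parent K)
      H–K: parent, skip
  visit I (parent R)
    visit S (parent I)
      S–I: parent, skip
    I–R: parent, skip
    visit N (parent I)
      N–I: parent, skip
  visit L (parent R)
    L–R: parent, skip
    visit Q (parent L)
      visit J (parent Q)
        J–Q: parent, skip
      visit M (parent Q)
        M–Q: parent, skip
        visit O (parent M)
          O–M: parent, skip
          visit P (parent O)
            P–O: parent, skip
      Q–L: parent, skip
No non-parent visited neighbor found — the graph is a forest.

No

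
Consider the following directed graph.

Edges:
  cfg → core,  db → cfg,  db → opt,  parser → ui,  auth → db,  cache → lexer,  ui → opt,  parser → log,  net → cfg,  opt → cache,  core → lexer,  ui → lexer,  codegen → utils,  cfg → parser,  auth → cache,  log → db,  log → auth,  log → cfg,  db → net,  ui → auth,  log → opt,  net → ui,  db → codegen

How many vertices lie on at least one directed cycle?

7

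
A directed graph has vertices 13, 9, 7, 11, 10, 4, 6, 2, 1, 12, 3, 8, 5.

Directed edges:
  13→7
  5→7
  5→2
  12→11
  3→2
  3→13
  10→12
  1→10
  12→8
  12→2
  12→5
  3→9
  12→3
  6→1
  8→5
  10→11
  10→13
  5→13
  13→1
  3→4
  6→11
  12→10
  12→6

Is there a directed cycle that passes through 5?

Yes

5 is on a cycle iff 5 can reach itself via ≥1 edge.
5 → 13 → 1 → 10 → 12 → 5 — yes.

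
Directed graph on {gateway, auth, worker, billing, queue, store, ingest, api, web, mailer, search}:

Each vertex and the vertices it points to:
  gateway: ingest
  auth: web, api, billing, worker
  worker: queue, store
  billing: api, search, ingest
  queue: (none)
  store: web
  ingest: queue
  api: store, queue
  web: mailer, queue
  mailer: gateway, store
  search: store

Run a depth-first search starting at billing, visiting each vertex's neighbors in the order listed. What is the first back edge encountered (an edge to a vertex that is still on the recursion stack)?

mailer→store

DFS from billing (visiting each vertex's neighbors in the order listed); mark gray on enter, black on exit:
billing gray
  api gray
    store gray
      web gray
        mailer gray
          gateway gray
            ingest gray
              queue gray
              queue black
            ingest black
          gateway black
          mailer→store: store is gray → back edge
First back edge: mailer → store.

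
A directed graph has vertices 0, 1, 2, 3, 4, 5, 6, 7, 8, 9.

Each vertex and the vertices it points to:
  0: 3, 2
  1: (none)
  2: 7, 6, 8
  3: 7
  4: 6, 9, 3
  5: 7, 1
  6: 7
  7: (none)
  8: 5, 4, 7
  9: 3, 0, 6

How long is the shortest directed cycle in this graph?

For each vertex v, BFS finds the shortest path from v back to v.
The shortest such closed walk is 8 → 4 → 9 → 0 → 2 → 8, length 5.

5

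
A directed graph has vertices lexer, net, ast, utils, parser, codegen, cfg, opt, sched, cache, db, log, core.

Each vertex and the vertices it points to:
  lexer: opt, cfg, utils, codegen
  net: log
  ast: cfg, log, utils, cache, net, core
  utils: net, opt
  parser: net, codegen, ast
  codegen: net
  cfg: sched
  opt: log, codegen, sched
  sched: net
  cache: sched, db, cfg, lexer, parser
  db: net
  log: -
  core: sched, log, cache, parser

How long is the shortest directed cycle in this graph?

For each vertex v, BFS finds the shortest path from v back to v.
The shortest such closed walk is cache → parser → ast → cache, length 3.

3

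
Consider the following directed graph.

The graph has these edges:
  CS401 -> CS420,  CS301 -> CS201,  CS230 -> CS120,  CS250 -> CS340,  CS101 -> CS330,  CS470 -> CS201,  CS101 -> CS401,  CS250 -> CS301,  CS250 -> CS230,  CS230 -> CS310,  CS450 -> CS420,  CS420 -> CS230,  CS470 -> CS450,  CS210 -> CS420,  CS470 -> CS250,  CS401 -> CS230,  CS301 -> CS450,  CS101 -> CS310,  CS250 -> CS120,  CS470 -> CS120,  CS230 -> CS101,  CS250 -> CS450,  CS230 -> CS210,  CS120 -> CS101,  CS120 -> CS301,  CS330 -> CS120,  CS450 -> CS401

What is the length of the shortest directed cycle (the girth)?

3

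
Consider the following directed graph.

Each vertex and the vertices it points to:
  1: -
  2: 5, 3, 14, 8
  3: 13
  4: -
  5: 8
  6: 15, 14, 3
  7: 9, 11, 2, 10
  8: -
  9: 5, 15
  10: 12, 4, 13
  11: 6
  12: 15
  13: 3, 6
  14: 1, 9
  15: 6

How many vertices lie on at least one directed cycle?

A vertex is on a directed cycle iff it belongs to a strongly connected component of size ≥ 2 (or has a self-loop).
The vertices on cycles are {3, 6, 9, 13, 14, 15} — 6 in total.

6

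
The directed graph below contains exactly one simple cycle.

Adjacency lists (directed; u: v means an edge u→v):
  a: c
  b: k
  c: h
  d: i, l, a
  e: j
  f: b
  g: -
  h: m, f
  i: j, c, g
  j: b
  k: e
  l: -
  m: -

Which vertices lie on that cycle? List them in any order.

b, e, j, k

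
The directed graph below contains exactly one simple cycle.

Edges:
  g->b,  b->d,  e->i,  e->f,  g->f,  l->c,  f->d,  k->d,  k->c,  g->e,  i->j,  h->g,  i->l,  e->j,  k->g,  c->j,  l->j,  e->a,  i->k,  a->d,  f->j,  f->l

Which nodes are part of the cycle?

e, g, i, k

DFS with gray/black marking from g:
g gray
  e gray
    j gray
    j black
    f gray
      l gray
        l→j: j black — skip
        c gray
          c→j: j black — skip
        c black
      l black
      f→j: j black — skip
      d gray
      d black
    f black
    i gray
      k gray
        k→c: c black — skip
        k→g: g is gray → back edge
Back edge closes the cycle g → e → i → k → g; its vertices are {e, g, i, k}.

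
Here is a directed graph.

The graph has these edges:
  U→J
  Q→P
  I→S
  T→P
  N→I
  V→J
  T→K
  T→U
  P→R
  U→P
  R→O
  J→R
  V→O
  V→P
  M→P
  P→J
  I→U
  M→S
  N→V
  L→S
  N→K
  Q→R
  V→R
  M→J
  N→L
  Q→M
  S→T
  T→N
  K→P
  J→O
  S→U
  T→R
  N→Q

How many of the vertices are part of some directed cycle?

A vertex is on a directed cycle iff it belongs to a strongly connected component of size ≥ 2 (or has a self-loop).
The vertices on cycles are {I, L, M, N, Q, S, T} — 7 in total.

7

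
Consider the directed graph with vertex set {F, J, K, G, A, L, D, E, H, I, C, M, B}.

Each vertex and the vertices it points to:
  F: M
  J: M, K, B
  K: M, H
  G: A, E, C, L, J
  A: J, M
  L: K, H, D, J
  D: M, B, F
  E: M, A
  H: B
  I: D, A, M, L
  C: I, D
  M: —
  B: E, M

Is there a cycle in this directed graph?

Yes

DFS with white/gray/black marking, starting from H:
H gray
  B gray
    E gray
      M gray
      M black
      A gray
        J gray
          J→M: M black — skip
          K gray
            K→M: M black — skip
            K→H: H is gray → back edge
Back edge found, so a cycle exists: H → B → E → A → J → K → H.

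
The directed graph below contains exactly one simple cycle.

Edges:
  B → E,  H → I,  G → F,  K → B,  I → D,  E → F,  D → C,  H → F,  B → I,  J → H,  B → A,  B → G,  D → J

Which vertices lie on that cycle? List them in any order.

D, H, I, J

DFS with gray/black marking from I:
I gray
  D gray
    J gray
      H gray
        H→I: I is gray → back edge
Back edge closes the cycle I → D → J → H → I; its vertices are {D, H, I, J}.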